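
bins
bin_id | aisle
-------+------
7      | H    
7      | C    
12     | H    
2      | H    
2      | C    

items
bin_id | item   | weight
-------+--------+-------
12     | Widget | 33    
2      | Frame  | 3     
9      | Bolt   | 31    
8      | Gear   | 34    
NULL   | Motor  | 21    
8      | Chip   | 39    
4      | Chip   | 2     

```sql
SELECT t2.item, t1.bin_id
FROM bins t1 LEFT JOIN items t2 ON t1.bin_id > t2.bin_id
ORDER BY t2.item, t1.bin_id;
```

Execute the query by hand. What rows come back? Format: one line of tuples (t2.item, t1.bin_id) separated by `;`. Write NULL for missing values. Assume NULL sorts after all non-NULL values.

LEFT JOIN keeps every row from `bins`; unmatched rows get NULL for `items`'s columns.
Matching on t1.bin_id > t2.bin_id. A NULL in a compared column never satisfies the condition.
- t1 row (bin_id=7): matches 2 t2 row(s) → 2 output row(s).
- t1 row (bin_id=7): matches 2 t2 row(s) → 2 output row(s).
- t1 row (bin_id=12): matches 5 t2 row(s) → 5 output row(s).
- t1 row (bin_id=2): no match → kept, t2 columns NULL.
- t1 row (bin_id=2): no match → kept, t2 columns NULL.

(Bolt, 12); (Chip, 7); (Chip, 7); (Chip, 12); (Chip, 12); (Frame, 7); (Frame, 7); (Frame, 12); (Gear, 12); (NULL, 2); (NULL, 2)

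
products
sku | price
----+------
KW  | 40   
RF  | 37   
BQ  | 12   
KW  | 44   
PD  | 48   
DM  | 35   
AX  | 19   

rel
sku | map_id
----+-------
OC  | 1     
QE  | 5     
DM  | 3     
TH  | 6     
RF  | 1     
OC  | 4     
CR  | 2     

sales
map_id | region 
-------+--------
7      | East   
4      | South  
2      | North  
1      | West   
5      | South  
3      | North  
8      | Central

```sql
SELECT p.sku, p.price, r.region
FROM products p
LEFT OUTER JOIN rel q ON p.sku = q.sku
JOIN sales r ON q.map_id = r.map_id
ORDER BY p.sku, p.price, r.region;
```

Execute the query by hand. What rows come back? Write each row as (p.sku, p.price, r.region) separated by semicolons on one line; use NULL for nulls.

Joins associate left-to-right: products LEFT JOIN rel on sku gives 7 intermediate row(s).
Then INNER JOIN `sales r` on map_id: keep only rows whose q.map_id appears in r.

(DM, 35, North); (RF, 37, West)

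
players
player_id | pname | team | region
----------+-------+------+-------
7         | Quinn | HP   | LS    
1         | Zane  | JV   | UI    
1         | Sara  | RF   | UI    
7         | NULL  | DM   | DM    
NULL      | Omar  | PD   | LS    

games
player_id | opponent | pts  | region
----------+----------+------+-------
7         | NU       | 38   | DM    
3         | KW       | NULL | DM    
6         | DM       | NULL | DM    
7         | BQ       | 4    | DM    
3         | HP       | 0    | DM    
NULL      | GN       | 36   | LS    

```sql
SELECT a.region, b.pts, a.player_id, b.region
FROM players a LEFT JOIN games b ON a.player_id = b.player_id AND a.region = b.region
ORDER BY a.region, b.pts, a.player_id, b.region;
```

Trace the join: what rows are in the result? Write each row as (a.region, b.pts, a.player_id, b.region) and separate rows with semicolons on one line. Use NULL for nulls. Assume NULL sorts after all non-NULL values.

LEFT JOIN keeps every row from `players`; unmatched rows get NULL for `games`'s columns.
Matching on a.player_id = b.player_id AND a.region = b.region. A NULL in a compared column never satisfies the condition.
Matched pairs: 2; unmatched a rows kept: 4.

(DM, 4, 7, DM); (DM, 38, 7, DM); (LS, NULL, 7, NULL); (LS, NULL, NULL, NULL); (UI, NULL, 1, NULL); (UI, NULL, 1, NULL)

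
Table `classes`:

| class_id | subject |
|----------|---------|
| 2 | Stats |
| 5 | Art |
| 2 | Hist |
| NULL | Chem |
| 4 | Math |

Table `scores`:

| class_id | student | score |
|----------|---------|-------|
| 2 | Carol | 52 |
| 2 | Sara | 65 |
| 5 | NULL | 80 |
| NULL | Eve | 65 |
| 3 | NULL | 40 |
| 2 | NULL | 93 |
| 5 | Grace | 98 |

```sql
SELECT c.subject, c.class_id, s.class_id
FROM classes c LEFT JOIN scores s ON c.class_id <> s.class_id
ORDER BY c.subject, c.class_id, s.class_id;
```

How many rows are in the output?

17

LEFT JOIN keeps every row from `classes`; unmatched rows get NULL for `scores`'s columns.
Matching on c.class_id <> s.class_id. A NULL in a compared column never satisfies the condition.
Matched pairs: 16; unmatched c rows kept: 1.
Total: 16 matched + 1 padded = 17 rows.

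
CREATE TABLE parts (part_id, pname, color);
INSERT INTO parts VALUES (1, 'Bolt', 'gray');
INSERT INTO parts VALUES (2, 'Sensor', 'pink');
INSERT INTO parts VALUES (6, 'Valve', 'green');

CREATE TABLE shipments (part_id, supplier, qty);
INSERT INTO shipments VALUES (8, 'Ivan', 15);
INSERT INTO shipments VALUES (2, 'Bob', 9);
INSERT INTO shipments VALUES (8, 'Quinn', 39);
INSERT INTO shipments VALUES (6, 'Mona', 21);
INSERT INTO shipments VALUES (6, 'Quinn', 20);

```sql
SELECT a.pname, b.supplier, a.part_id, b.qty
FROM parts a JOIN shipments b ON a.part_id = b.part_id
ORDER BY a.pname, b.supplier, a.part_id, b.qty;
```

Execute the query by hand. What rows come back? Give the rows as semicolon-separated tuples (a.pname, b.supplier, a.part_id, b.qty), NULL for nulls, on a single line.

INNER JOIN keeps only pairs where the ON condition holds.
Matching on a.part_id = b.part_id.
- a row (part_id=1): no match → dropped.
- a row (part_id=2): matches 1 b row(s) → 1 output row(s).
- a row (part_id=6): matches 2 b row(s) → 2 output row(s).
After projecting and ordering:
a.pname | b.supplier | a.part_id | b.qty
Sensor | Bob | 2 | 9
Valve | Mona | 6 | 21
Valve | Quinn | 6 | 20

(Sensor, Bob, 2, 9); (Valve, Mona, 6, 21); (Valve, Quinn, 6, 20)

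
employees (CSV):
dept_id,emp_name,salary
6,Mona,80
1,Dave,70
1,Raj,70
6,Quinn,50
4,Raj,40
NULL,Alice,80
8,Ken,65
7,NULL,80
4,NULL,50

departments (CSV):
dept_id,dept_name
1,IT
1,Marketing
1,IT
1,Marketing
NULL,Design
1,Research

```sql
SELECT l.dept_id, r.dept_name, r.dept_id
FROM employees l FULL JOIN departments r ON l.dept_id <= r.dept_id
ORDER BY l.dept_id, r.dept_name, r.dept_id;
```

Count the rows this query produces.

18

FULL OUTER JOIN keeps every row from both sides; unmatched rows get NULL for the other side's columns.
Matching on l.dept_id <= r.dept_id. A NULL in a compared column never satisfies the condition.
Matched pairs: 10; unmatched l rows kept: 7; unmatched r rows kept: 1.
Total: 10 matched + 8 padded = 18 rows.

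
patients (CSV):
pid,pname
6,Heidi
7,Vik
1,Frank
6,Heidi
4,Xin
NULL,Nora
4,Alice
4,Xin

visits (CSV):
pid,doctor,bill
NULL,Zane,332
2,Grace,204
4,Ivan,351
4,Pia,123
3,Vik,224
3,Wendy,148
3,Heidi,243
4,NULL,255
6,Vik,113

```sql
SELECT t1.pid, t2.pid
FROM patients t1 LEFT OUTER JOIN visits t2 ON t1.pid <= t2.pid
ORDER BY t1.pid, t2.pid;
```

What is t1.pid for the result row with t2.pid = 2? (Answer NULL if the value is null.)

LEFT JOIN keeps every row from `patients`; unmatched rows get NULL for `visits`'s columns.
Matching on t1.pid <= t2.pid. A NULL in a compared column never satisfies the condition.
Matched pairs: 22; unmatched t1 rows kept: 2.

1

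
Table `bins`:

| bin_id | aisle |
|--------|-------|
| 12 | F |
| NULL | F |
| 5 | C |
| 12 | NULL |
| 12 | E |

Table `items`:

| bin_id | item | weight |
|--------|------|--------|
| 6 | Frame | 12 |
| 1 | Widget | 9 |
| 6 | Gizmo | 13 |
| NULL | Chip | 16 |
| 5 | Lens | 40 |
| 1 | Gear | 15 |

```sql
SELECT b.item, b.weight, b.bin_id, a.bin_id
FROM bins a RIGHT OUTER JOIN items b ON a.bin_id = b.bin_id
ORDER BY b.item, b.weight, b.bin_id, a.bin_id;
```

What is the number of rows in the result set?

RIGHT JOIN keeps every row from `items`; unmatched rows get NULL for `bins`'s columns.
Matching on a.bin_id = b.bin_id. A NULL in a compared column never satisfies the condition.
- a row (bin_id=12): no match.
- a row (bin_id=NULL): no match.
- a row (bin_id=5): matches 1 b row(s) → 1 output row(s).
- a row (bin_id=12): no match.
- a row (bin_id=12): no match.
- 5 b row(s) had no a match → kept, a columns NULL.
Total: 1 matched + 5 padded = 6 rows.

6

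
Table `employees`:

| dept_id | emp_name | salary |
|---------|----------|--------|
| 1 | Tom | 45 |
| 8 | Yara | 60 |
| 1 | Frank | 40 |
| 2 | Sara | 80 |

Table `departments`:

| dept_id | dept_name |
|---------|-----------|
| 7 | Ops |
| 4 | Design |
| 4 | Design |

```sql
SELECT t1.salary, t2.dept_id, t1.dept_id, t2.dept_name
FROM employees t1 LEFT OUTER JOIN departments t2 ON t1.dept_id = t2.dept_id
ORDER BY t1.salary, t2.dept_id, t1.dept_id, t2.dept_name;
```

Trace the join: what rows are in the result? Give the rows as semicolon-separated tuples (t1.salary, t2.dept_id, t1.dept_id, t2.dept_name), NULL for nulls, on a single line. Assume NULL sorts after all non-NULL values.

(40, NULL, 1, NULL); (45, NULL, 1, NULL); (60, NULL, 8, NULL); (80, NULL, 2, NULL)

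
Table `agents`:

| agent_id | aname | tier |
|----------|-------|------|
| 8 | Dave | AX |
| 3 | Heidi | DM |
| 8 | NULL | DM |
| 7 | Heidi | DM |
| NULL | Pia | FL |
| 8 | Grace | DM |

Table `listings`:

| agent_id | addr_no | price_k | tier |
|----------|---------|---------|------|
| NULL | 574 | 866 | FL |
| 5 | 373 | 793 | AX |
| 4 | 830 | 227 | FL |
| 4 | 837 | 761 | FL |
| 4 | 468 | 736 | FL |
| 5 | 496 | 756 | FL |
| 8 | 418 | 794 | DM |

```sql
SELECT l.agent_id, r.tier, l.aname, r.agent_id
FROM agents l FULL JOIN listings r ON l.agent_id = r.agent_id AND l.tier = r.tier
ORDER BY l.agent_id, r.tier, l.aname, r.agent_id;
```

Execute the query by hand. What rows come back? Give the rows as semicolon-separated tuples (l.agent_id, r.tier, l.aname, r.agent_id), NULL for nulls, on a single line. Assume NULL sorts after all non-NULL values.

FULL OUTER JOIN keeps every row from both sides; unmatched rows get NULL for the other side's columns.
Matching on l.agent_id = r.agent_id AND l.tier = r.tier. A NULL in a compared column never satisfies the condition.
Matched pairs: 2; unmatched l rows kept: 4; unmatched r rows kept: 6.

(3, NULL, Heidi, NULL); (7, NULL, Heidi, NULL); (8, DM, Grace, 8); (8, DM, NULL, 8); (8, NULL, Dave, NULL); (NULL, AX, NULL, 5); (NULL, FL, NULL, 4); (NULL, FL, NULL, 4); (NULL, FL, NULL, 4); (NULL, FL, NULL, 5); (NULL, FL, NULL, NULL); (NULL, NULL, Pia, NULL)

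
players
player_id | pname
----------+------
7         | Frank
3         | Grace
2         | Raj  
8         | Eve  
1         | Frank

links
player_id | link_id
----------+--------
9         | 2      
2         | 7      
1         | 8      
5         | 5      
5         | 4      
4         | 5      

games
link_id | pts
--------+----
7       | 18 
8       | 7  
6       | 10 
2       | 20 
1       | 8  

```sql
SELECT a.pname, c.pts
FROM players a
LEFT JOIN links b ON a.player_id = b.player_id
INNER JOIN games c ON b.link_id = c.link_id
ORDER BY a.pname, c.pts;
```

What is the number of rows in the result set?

2

Step 1 — a LEFT JOIN b on player_id → 5 row(s).
Then INNER JOIN `games c` on link_id: keep only rows whose b.link_id appears in c.
Result: 2 row(s).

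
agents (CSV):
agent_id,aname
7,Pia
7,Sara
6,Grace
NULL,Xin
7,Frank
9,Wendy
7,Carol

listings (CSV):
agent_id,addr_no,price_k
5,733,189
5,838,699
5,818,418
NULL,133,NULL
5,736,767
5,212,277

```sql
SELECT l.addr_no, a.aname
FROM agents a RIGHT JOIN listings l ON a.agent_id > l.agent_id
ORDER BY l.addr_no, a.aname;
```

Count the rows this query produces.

RIGHT JOIN keeps every row from `listings`; unmatched rows get NULL for `agents`'s columns.
Matching on a.agent_id > l.agent_id. A NULL in a compared column never satisfies the condition.
Matched pairs: 30; unmatched l rows kept: 1.
Total: 30 matched + 1 padded = 31 rows.

31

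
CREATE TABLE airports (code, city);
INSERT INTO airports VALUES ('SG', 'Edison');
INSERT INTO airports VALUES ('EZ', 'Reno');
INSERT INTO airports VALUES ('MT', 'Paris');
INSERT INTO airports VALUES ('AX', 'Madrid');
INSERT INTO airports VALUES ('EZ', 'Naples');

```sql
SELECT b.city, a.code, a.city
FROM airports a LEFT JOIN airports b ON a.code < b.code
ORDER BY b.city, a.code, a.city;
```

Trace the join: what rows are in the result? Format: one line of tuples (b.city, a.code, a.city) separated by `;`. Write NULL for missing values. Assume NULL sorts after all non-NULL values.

(Edison, AX, Madrid); (Edison, EZ, Naples); (Edison, EZ, Reno); (Edison, MT, Paris); (Naples, AX, Madrid); (Paris, AX, Madrid); (Paris, EZ, Naples); (Paris, EZ, Reno); (Reno, AX, Madrid); (NULL, SG, Edison)

LEFT JOIN keeps every row from `airports a`; unmatched rows get NULL for `airports b`'s columns.
Matching on a.code < b.code.
Matched pairs: 9; unmatched a rows kept: 1.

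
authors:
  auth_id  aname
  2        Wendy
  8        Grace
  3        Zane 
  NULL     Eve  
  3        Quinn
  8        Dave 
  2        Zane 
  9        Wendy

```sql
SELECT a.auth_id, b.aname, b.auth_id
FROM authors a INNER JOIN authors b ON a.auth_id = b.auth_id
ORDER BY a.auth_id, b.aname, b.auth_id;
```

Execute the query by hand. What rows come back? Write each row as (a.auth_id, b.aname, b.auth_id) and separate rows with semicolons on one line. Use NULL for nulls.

INNER JOIN keeps only pairs where the ON condition holds.
Matching on a.auth_id = b.auth_id. A NULL in a compared column never satisfies the condition.
- a (auth_id=2) pairs with 2 row(s) of b.
- a (auth_id=8) pairs with 2 row(s) of b.
- a (auth_id=3) pairs with 2 row(s) of b.
- a (auth_id=NULL) has no partner → excluded.
- a (auth_id=3) pairs with 2 row(s) of b.
- a (auth_id=8) pairs with 2 row(s) of b.
- a (auth_id=2) pairs with 2 row(s) of b.
- a (auth_id=9) pairs with 1 row(s) of b.

(2, Wendy, 2); (2, Wendy, 2); (2, Zane, 2); (2, Zane, 2); (3, Quinn, 3); (3, Quinn, 3); (3, Zane, 3); (3, Zane, 3); (8, Dave, 8); (8, Dave, 8); (8, Grace, 8); (8, Grace, 8); (9, Wendy, 9)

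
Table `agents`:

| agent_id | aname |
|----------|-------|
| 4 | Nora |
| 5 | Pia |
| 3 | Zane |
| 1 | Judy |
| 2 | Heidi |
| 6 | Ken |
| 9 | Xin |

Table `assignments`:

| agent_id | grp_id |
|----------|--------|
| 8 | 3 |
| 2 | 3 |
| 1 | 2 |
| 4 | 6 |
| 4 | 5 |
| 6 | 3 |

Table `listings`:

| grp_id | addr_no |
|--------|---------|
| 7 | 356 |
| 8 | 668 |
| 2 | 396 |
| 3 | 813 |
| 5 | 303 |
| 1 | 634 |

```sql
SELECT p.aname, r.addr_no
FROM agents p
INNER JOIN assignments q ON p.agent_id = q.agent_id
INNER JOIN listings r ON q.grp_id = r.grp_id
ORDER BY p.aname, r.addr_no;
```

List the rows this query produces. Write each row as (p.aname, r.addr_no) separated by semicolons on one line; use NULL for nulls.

Step 1 — p INNER JOIN q on agent_id → 5 row(s).
Then INNER JOIN `listings r` on grp_id: keep only rows whose q.grp_id appears in r.

(Heidi, 813); (Judy, 396); (Ken, 813); (Nora, 303)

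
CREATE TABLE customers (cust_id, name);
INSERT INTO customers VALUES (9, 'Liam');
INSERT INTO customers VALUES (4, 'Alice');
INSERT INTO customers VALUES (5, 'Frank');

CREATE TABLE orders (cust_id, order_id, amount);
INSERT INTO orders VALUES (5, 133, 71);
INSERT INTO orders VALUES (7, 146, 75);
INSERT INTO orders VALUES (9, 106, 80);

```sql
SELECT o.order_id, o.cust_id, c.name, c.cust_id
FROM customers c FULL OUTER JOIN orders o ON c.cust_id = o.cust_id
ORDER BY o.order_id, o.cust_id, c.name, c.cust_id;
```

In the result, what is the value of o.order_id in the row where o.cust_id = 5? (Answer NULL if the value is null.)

133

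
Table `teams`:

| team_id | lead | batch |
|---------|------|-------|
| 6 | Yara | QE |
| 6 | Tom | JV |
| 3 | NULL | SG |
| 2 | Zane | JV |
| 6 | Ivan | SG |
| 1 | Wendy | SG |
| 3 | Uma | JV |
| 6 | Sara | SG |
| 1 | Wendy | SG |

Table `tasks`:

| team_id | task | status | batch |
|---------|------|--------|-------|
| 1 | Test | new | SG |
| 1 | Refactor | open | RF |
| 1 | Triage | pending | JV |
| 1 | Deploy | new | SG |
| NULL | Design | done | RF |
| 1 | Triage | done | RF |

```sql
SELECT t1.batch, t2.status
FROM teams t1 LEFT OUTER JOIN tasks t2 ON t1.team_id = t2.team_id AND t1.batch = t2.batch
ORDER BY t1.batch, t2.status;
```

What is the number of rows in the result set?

11

LEFT JOIN keeps every row from `teams`; unmatched rows get NULL for `tasks`'s columns.
Matching on t1.team_id = t2.team_id AND t1.batch = t2.batch. A NULL in a compared column never satisfies the condition.
- t1[0] team_id=6, batch=QE → no match; kept with NULLs on the t2 side.
- t1[1] team_id=6, batch=JV → no match; kept with NULLs on the t2 side.
- t1[2] team_id=3, batch=SG → no match; kept with NULLs on the t2 side.
- t1[3] team_id=2, batch=JV → no match; kept with NULLs on the t2 side.
- t1[4] team_id=6, batch=SG → no match; kept with NULLs on the t2 side.
- t1[5] team_id=1, batch=SG → 2 match(es) in t2 → 2 row(s).
- t1[6] team_id=3, batch=JV → no match; kept with NULLs on the t2 side.
- t1[7] team_id=6, batch=SG → no match; kept with NULLs on the t2 side.
- t1[8] team_id=1, batch=SG → 2 match(es) in t2 → 2 row(s).
Total: 4 matched + 7 padded = 11 rows.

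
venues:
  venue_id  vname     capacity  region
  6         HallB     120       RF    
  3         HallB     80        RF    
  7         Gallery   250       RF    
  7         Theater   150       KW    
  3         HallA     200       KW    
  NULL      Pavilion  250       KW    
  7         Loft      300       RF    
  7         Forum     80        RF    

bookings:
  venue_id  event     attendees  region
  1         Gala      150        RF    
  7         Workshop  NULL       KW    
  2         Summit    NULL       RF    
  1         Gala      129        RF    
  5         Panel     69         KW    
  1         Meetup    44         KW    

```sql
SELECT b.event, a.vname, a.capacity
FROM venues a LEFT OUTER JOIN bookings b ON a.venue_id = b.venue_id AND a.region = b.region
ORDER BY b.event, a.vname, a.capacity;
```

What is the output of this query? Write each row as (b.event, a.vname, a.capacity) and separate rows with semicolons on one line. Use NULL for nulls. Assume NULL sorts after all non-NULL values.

LEFT JOIN keeps every row from `venues`; unmatched rows get NULL for `bookings`'s columns.
Matching on a.venue_id = b.venue_id AND a.region = b.region. A NULL in a compared column never satisfies the condition.
- a (venue_id=6, region=RF) has no partner → padded with NULL.
- a (venue_id=3, region=RF) has no partner → padded with NULL.
- a (venue_id=7, region=RF) has no partner → padded with NULL.
- a (venue_id=7, region=KW) pairs with 1 row(s) of b.
- a (venue_id=3, region=KW) has no partner → padded with NULL.
- a (venue_id=NULL, region=KW) has no partner → padded with NULL.
- a (venue_id=7, region=RF) has no partner → padded with NULL.
- a (venue_id=7, region=RF) has no partner → padded with NULL.
After projecting and ordering:
b.event | a.vname | a.capacity
Workshop | Theater | 150
NULL | Forum | 80
NULL | Gallery | 250
NULL | HallA | 200
NULL | HallB | 80
NULL | HallB | 120
NULL | Loft | 300
NULL | Pavilion | 250

(Workshop, Theater, 150); (NULL, Forum, 80); (NULL, Gallery, 250); (NULL, HallA, 200); (NULL, HallB, 80); (NULL, HallB, 120); (NULL, Loft, 300); (NULL, Pavilion, 250)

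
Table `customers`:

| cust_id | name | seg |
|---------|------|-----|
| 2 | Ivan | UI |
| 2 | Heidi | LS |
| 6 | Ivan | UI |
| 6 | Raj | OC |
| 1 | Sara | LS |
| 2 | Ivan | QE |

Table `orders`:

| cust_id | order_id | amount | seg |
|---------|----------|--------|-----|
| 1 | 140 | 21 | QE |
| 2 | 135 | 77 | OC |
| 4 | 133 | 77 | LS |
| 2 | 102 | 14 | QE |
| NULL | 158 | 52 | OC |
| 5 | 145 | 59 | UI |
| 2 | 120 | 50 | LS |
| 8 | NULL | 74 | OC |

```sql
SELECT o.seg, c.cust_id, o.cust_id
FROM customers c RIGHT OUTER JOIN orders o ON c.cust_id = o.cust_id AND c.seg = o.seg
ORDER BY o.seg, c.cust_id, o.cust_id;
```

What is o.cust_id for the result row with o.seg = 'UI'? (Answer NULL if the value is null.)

5

RIGHT JOIN keeps every row from `orders`; unmatched rows get NULL for `customers`'s columns.
Matching on c.cust_id = o.cust_id AND c.seg = o.seg. A NULL in a compared column never satisfies the condition.
- c (cust_id=2, seg=UI) has no partner in o.
- c (cust_id=2, seg=LS) pairs with 1 row(s) of o.
- c (cust_id=6, seg=UI) has no partner in o.
- c (cust_id=6, seg=OC) has no partner in o.
- c (cust_id=1, seg=LS) has no partner in o.
- c (cust_id=2, seg=QE) pairs with 1 row(s) of o.
- 6 row(s) from o found no c partner → padded with NULL.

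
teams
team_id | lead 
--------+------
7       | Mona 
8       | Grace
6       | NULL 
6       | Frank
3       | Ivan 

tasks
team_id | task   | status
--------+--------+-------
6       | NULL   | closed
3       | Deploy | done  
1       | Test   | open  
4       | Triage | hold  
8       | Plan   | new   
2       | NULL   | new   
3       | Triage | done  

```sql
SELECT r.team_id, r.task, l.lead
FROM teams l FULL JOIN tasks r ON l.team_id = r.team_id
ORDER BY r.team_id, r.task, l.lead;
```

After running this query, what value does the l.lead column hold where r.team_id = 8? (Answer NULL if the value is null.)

Grace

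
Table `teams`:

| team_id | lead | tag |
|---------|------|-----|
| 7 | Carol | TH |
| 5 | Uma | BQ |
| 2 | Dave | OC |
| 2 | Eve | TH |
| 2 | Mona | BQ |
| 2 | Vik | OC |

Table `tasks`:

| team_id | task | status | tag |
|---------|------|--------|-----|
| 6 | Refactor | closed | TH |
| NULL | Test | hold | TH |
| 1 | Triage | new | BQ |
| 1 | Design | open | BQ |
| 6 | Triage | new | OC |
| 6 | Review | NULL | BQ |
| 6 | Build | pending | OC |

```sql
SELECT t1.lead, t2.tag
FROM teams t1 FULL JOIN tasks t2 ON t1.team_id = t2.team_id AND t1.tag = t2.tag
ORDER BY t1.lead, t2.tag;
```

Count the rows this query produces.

13

FULL OUTER JOIN keeps every row from both sides; unmatched rows get NULL for the other side's columns.
Matching on t1.team_id = t2.team_id AND t1.tag = t2.tag. A NULL in a compared column never satisfies the condition.
- t1[0] team_id=7, tag=TH → no match; kept with NULLs on the t2 side.
- t1[1] team_id=5, tag=BQ → no match; kept with NULLs on the t2 side.
- t1[2] team_id=2, tag=OC → no match; kept with NULLs on the t2 side.
- t1[3] team_id=2, tag=TH → no match; kept with NULLs on the t2 side.
- t1[4] team_id=2, tag=BQ → no match; kept with NULLs on the t2 side.
- t1[5] team_id=2, tag=OC → no match; kept with NULLs on the t2 side.
- 7 t2 row(s) had no t1 match → kept, t1 columns NULL.
Total: 0 matched + 13 padded = 13 rows.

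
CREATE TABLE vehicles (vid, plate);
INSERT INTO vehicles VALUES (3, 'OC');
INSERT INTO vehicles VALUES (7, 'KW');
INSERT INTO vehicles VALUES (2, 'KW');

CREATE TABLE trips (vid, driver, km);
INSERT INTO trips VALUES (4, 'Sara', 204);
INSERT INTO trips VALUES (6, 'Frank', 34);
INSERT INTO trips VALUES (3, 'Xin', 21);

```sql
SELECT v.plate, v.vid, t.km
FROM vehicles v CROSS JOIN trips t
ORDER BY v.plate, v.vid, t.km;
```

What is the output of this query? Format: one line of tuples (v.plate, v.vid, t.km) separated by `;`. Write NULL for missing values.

(KW, 2, 21); (KW, 2, 34); (KW, 2, 204); (KW, 7, 21); (KW, 7, 34); (KW, 7, 204); (OC, 3, 21); (OC, 3, 34); (OC, 3, 204)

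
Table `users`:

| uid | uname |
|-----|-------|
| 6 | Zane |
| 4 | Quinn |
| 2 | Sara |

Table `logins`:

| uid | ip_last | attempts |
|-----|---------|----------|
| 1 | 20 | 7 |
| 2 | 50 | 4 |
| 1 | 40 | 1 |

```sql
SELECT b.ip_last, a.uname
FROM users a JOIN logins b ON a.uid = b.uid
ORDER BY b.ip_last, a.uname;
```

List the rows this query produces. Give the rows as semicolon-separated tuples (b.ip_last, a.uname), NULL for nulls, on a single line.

INNER JOIN keeps only pairs where the ON condition holds.
Matching on a.uid = b.uid.
Matched pairs: 1.

(50, Sara)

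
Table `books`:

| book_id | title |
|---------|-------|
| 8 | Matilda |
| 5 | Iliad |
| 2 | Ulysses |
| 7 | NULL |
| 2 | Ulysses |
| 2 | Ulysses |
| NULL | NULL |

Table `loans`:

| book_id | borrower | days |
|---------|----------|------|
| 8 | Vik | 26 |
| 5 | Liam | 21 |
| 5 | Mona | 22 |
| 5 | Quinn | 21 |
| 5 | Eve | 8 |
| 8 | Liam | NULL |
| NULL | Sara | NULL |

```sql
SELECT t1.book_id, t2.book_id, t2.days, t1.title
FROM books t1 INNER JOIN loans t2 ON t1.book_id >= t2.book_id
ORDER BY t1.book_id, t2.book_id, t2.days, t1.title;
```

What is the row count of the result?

INNER JOIN keeps only pairs where the ON condition holds.
Matching on t1.book_id >= t2.book_id. A NULL in a compared column never satisfies the condition.
Matched pairs: 14.
Total: 14 rows.

14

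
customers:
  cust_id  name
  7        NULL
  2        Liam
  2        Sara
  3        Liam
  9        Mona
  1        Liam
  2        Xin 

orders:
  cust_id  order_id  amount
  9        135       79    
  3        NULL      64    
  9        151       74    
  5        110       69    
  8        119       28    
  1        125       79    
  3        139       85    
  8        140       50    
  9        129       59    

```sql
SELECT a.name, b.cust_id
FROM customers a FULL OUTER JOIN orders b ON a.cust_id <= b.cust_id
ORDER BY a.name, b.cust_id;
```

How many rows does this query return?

49

FULL OUTER JOIN keeps every row from both sides; unmatched rows get NULL for the other side's columns.
Matching on a.cust_id <= b.cust_id.
- a[0] cust_id=7 → 5 match(es) in b → 5 row(s).
- a[1] cust_id=2 → 8 match(es) in b → 8 row(s).
- a[2] cust_id=2 → 8 match(es) in b → 8 row(s).
- a[3] cust_id=3 → 8 match(es) in b → 8 row(s).
- a[4] cust_id=9 → 3 match(es) in b → 3 row(s).
- a[5] cust_id=1 → 9 match(es) in b → 9 row(s).
- a[6] cust_id=2 → 8 match(es) in b → 8 row(s).
Total: 49 rows.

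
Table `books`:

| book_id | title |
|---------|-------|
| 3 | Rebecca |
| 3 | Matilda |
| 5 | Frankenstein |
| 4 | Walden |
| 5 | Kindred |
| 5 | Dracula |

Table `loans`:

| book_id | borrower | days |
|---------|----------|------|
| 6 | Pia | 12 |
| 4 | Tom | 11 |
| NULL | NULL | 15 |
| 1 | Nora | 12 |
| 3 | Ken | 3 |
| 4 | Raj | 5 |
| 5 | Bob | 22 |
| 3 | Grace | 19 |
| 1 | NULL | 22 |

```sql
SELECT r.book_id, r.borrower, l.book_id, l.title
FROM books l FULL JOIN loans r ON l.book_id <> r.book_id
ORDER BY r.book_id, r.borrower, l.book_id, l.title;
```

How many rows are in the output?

FULL OUTER JOIN keeps every row from both sides; unmatched rows get NULL for the other side's columns.
Matching on l.book_id <> r.book_id. A NULL in a compared column never satisfies the condition.
Matched pairs: 39; unmatched l rows kept: 0; unmatched r rows kept: 1.
Total: 39 matched + 1 padded = 40 rows.

40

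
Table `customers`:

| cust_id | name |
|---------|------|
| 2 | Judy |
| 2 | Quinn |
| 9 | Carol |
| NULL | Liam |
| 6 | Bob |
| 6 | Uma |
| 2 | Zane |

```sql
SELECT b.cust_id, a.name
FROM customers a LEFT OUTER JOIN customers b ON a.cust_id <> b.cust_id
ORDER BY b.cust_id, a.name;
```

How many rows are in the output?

23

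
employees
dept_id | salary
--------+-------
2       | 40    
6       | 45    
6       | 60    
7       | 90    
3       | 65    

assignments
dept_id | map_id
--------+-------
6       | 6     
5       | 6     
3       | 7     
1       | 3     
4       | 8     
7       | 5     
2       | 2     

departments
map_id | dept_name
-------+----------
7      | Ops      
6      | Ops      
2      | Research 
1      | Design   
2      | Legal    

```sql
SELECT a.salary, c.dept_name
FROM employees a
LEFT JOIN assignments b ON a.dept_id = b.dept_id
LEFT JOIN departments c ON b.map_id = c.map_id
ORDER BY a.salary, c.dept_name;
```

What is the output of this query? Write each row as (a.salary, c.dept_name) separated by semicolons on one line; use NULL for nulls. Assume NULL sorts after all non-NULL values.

Step 1 — a LEFT JOIN b on dept_id → 5 row(s).
Then LEFT JOIN `departments c` on map_id: each of those 5 rows is kept; rows whose b.map_id has no match in c get NULL for c's columns.

(40, Legal); (40, Research); (45, Ops); (60, Ops); (65, Ops); (90, NULL)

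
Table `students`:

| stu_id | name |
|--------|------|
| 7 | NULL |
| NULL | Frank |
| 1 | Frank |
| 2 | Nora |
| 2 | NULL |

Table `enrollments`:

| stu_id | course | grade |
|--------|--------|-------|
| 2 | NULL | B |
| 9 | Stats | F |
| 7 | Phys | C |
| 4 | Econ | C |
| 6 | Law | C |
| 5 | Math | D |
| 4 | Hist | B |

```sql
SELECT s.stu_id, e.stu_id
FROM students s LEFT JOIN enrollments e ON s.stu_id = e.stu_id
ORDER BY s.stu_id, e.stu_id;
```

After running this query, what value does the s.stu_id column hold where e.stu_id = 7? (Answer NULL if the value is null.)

7

LEFT JOIN keeps every row from `students`; unmatched rows get NULL for `enrollments`'s columns.
Matching on s.stu_id = e.stu_id. A NULL in a compared column never satisfies the condition.
- s[0] stu_id=7 → 1 match(es) in e → 1 row(s).
- s[1] stu_id=NULL → no match; kept with NULLs on the e side.
- s[2] stu_id=1 → no match; kept with NULLs on the e side.
- s[3] stu_id=2 → 1 match(es) in e → 1 row(s).
- s[4] stu_id=2 → 1 match(es) in e → 1 row(s).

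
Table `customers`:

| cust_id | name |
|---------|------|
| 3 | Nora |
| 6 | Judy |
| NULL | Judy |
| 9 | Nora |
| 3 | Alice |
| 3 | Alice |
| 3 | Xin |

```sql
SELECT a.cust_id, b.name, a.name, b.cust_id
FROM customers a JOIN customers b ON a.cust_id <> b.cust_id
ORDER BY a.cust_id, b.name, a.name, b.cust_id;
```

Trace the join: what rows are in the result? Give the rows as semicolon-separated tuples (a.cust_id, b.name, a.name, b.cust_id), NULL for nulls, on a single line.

(3, Judy, Alice, 6); (3, Judy, Alice, 6); (3, Judy, Nora, 6); (3, Judy, Xin, 6); (3, Nora, Alice, 9); (3, Nora, Alice, 9); (3, Nora, Nora, 9); (3, Nora, Xin, 9); (6, Alice, Judy, 3); (6, Alice, Judy, 3); (6, Nora, Judy, 3); (6, Nora, Judy, 9); (6, Xin, Judy, 3); (9, Alice, Nora, 3); (9, Alice, Nora, 3); (9, Judy, Nora, 6); (9, Nora, Nora, 3); (9, Xin, Nora, 3)

INNER JOIN keeps only pairs where the ON condition holds.
Matching on a.cust_id <> b.cust_id. A NULL in a compared column never satisfies the condition.
- cust_id=3: 2 matching b row(s), so 2 row(s) emitted.
- cust_id=6: 5 matching b row(s), so 5 row(s) emitted.
- cust_id=NULL: no matching b row, dropped.
- cust_id=9: 5 matching b row(s), so 5 row(s) emitted.
- cust_id=3: 2 matching b row(s), so 2 row(s) emitted.
- cust_id=3: 2 matching b row(s), so 2 row(s) emitted.
- cust_id=3: 2 matching b row(s), so 2 row(s) emitted.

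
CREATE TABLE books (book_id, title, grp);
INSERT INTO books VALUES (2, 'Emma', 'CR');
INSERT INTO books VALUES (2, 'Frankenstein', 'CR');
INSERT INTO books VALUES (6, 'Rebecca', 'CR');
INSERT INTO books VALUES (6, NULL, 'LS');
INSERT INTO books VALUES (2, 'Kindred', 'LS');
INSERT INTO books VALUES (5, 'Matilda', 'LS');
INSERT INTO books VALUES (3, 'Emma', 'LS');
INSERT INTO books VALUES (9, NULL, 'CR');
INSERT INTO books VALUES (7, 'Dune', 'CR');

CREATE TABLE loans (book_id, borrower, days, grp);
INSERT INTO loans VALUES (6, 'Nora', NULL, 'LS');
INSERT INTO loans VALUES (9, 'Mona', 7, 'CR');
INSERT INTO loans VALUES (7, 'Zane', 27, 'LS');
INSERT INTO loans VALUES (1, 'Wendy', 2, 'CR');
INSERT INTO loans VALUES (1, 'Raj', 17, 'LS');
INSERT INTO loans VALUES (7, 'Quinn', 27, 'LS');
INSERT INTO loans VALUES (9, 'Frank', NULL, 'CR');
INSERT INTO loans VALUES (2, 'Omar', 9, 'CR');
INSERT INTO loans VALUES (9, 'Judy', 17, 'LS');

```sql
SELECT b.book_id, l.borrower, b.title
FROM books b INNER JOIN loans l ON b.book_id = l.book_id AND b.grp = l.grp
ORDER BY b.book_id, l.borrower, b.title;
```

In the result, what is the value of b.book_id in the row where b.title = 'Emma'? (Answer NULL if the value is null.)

2

INNER JOIN keeps only pairs where the ON condition holds.
Matching on b.book_id = l.book_id AND b.grp = l.grp.
Matched pairs: 5.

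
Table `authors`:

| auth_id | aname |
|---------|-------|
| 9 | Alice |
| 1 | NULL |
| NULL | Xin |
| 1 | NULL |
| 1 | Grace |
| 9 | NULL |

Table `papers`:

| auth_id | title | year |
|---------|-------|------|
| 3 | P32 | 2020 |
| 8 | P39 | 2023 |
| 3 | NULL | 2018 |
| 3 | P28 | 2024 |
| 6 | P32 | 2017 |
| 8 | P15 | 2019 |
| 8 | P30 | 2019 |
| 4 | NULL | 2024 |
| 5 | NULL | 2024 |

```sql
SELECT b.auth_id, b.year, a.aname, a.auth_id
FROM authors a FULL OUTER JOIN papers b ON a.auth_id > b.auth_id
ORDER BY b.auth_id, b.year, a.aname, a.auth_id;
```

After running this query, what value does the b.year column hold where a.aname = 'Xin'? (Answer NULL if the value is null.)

NULL

FULL OUTER JOIN keeps every row from both sides; unmatched rows get NULL for the other side's columns.
Matching on a.auth_id > b.auth_id. A NULL in a compared column never satisfies the condition.
- a (auth_id=9) pairs with 9 row(s) of b.
- a (auth_id=1) has no partner → padded with NULL.
- a (auth_id=NULL) has no partner → padded with NULL.
- a (auth_id=1) has no partner → padded with NULL.
- a (auth_id=1) has no partner → padded with NULL.
- a (auth_id=9) pairs with 9 row(s) of b.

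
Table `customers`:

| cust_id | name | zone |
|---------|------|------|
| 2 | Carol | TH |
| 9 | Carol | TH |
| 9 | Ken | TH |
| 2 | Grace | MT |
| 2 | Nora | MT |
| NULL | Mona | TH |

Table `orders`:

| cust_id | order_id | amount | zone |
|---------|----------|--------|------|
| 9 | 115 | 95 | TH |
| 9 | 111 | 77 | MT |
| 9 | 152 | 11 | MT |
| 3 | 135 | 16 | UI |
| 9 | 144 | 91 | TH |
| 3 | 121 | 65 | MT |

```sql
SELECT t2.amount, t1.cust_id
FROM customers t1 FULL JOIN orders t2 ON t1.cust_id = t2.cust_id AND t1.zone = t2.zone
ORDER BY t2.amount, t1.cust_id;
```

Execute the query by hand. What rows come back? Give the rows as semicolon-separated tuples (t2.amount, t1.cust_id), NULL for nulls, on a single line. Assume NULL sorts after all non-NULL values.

(11, NULL); (16, NULL); (65, NULL); (77, NULL); (91, 9); (91, 9); (95, 9); (95, 9); (NULL, 2); (NULL, 2); (NULL, 2); (NULL, NULL)

FULL OUTER JOIN keeps every row from both sides; unmatched rows get NULL for the other side's columns.
Matching on t1.cust_id = t2.cust_id AND t1.zone = t2.zone. A NULL in a compared column never satisfies the condition.
- t1 row (cust_id=2, zone=TH): no match → kept, t2 columns NULL.
- t1 row (cust_id=9, zone=TH): matches 2 t2 row(s) → 2 output row(s).
- t1 row (cust_id=9, zone=TH): matches 2 t2 row(s) → 2 output row(s).
- t1 row (cust_id=2, zone=MT): no match → kept, t2 columns NULL.
- t1 row (cust_id=2, zone=MT): no match → kept, t2 columns NULL.
- t1 row (cust_id=NULL, zone=TH): no match → kept, t2 columns NULL.
- plus 4 unmatched t2 row(s), each kept with NULL t1 columns.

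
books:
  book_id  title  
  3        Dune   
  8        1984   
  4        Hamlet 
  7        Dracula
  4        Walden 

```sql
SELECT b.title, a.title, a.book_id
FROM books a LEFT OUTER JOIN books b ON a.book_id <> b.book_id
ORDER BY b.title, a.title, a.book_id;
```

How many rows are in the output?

18

LEFT JOIN keeps every row from `books a`; unmatched rows get NULL for `books b`'s columns.
Matching on a.book_id <> b.book_id.
- a (book_id=3) pairs with 4 row(s) of b.
- a (book_id=8) pairs with 4 row(s) of b.
- a (book_id=4) pairs with 3 row(s) of b.
- a (book_id=7) pairs with 4 row(s) of b.
- a (book_id=4) pairs with 3 row(s) of b.
Total: 18 rows.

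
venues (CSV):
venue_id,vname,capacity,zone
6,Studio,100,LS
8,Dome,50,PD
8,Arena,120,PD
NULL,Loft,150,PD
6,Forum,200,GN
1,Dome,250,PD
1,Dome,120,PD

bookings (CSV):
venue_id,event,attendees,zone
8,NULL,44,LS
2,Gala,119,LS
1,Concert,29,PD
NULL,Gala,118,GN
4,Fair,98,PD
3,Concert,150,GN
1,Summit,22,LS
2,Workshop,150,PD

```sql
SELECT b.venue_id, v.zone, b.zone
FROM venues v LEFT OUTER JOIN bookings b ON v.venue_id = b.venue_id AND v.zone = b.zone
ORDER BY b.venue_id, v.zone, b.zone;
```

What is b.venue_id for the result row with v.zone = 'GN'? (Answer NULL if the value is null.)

NULL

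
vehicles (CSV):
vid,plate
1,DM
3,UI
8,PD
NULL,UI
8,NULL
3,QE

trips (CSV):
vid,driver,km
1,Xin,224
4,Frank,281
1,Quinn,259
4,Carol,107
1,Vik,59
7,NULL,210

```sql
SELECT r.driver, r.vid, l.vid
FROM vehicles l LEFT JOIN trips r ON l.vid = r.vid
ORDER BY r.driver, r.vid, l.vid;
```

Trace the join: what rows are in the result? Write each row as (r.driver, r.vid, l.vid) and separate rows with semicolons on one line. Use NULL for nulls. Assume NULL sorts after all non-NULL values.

LEFT JOIN keeps every row from `vehicles`; unmatched rows get NULL for `trips`'s columns.
Matching on l.vid = r.vid. A NULL in a compared column never satisfies the condition.
- l row (vid=1): matches 3 r row(s) → 3 output row(s).
- l row (vid=3): no match → kept, r columns NULL.
- l row (vid=8): no match → kept, r columns NULL.
- l row (vid=NULL): no match → kept, r columns NULL.
- l row (vid=8): no match → kept, r columns NULL.
- l row (vid=3): no match → kept, r columns NULL.
After projecting and ordering:
r.driver | r.vid | l.vid
Quinn | 1 | 1
Vik | 1 | 1
Xin | 1 | 1
NULL | NULL | 3
NULL | NULL | 3
NULL | NULL | 8
NULL | NULL | 8
NULL | NULL | NULL

(Quinn, 1, 1); (Vik, 1, 1); (Xin, 1, 1); (NULL, NULL, 3); (NULL, NULL, 3); (NULL, NULL, 8); (NULL, NULL, 8); (NULL, NULL, NULL)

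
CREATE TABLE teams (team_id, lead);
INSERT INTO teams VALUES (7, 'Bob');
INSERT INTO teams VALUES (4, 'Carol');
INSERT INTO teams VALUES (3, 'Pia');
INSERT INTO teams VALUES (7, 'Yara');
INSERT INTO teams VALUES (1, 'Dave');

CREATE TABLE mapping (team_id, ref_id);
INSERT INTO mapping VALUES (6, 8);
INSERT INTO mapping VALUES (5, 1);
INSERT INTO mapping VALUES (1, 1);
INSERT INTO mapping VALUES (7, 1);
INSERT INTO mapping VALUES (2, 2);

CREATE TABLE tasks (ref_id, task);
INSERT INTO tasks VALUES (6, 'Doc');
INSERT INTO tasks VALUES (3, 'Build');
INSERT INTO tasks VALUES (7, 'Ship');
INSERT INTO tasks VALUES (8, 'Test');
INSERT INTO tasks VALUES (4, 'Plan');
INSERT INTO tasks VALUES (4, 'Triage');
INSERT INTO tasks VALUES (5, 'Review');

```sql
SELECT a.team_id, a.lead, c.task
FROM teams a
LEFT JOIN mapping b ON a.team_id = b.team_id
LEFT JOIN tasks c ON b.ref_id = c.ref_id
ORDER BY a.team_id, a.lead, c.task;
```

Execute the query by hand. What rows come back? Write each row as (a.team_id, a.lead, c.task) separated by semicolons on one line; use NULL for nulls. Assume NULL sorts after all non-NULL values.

(1, Dave, NULL); (3, Pia, NULL); (4, Carol, NULL); (7, Bob, NULL); (7, Yara, NULL)

Joins associate left-to-right: teams LEFT JOIN mapping on team_id gives 5 intermediate row(s).
Then LEFT JOIN `tasks c` on ref_id: each of those 5 rows is kept; rows whose b.ref_id has no match in c get NULL for c's columns.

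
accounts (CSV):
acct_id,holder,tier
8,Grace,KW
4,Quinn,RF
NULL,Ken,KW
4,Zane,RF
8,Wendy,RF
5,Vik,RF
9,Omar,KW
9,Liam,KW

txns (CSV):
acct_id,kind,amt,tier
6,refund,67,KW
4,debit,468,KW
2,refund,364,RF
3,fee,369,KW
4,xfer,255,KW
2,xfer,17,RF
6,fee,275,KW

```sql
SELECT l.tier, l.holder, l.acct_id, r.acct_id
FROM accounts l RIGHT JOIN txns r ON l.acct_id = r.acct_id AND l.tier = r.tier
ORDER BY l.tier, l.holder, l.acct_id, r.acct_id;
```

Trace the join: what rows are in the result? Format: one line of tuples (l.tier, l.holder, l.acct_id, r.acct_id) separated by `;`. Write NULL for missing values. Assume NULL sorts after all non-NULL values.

(NULL, NULL, NULL, 2); (NULL, NULL, NULL, 2); (NULL, NULL, NULL, 3); (NULL, NULL, NULL, 4); (NULL, NULL, NULL, 4); (NULL, NULL, NULL, 6); (NULL, NULL, NULL, 6)

RIGHT JOIN keeps every row from `txns`; unmatched rows get NULL for `accounts`'s columns.
Matching on l.acct_id = r.acct_id AND l.tier = r.tier. A NULL in a compared column never satisfies the condition.
- l (acct_id=8, tier=KW) has no partner in r.
- l (acct_id=4, tier=RF) has no partner in r.
- l (acct_id=NULL, tier=KW) has no partner in r.
- l (acct_id=4, tier=RF) has no partner in r.
- l (acct_id=8, tier=RF) has no partner in r.
- l (acct_id=5, tier=RF) has no partner in r.
- l (acct_id=9, tier=KW) has no partner in r.
- l (acct_id=9, tier=KW) has no partner in r.
- 7 r row(s) had no l match → kept, l columns NULL.
After projecting and ordering:
l.tier | l.holder | l.acct_id | r.acct_id
NULL | NULL | NULL | 2
NULL | NULL | NULL | 2
NULL | NULL | NULL | 3
NULL | NULL | NULL | 4
NULL | NULL | NULL | 4
NULL | NULL | NULL | 6
NULL | NULL | NULL | 6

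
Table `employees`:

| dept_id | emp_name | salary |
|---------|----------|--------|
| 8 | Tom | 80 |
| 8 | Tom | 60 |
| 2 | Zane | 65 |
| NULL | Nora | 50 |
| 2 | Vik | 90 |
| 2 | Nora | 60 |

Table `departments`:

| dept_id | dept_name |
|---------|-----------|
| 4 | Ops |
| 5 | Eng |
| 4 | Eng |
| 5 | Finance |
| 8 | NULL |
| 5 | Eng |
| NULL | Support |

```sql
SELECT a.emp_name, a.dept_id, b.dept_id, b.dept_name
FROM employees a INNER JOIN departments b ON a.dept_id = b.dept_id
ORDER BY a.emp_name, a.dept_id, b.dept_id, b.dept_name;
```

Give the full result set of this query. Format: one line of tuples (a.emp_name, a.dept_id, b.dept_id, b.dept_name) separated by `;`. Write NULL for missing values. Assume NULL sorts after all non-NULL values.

(Tom, 8, 8, NULL); (Tom, 8, 8, NULL)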